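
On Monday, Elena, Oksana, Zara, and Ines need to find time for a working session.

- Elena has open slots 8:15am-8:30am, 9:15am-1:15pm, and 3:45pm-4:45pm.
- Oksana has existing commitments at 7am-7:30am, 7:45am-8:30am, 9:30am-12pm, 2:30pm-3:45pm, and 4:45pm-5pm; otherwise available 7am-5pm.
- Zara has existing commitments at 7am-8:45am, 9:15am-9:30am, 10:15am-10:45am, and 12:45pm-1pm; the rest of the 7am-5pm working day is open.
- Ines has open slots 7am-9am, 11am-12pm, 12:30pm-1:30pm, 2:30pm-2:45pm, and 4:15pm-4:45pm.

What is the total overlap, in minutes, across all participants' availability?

Oksana free within 07:00–17:00: 07:30–07:45, 08:30–09:30, 12:00–14:30, 15:45–16:45.
Zara free within 07:00–17:00: 08:45–09:15, 09:30–10:15, 10:45–12:45, 13:00–17:00.
Elena ∩ Oksana: 09:15–09:30, 12:00–13:15, 15:45–16:45.
Elena ∩ Oksana ∩ Zara: 12:00–12:45, 13:00–13:15, 15:45–16:45.
Elena ∩ Oksana ∩ Zara ∩ Ines: 12:30–12:45, 13:00–13:15, 16:15–16:45.
Total common minutes: 15 + 15 + 30 = 60.

60 minutes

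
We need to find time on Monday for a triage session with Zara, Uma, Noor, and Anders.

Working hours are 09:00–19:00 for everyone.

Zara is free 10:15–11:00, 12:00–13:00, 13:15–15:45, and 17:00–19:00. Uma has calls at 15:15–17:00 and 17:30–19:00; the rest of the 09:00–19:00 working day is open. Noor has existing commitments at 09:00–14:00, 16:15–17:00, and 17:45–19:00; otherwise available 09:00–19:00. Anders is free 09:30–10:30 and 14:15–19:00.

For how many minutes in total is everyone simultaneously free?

90 minutes

Uma free within 09:00–19:00: 09:00–15:15, 17:00–17:30.
Noor free within 09:00–19:00: 14:00–16:15, 17:00–17:45.
Zara ∩ Uma: 10:15–11:00, 12:00–13:00, 13:15–15:15, 17:00–17:30.
Zara ∩ Uma ∩ Noor: 14:00–15:15, 17:00–17:30.
Zara ∩ Uma ∩ Noor ∩ Anders: 14:15–15:15, 17:00–17:30.
Total common minutes: 60 + 30 = 90.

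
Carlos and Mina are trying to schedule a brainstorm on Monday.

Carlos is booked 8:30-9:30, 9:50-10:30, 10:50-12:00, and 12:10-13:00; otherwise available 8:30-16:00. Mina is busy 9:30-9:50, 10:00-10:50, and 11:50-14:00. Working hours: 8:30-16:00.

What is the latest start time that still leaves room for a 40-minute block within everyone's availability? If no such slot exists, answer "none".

15:20

Carlos free within 08:30–16:00: 09:30–09:50, 10:30–10:50, 12:00–12:10, 13:00–16:00.
Mina free within 08:30–16:00: 08:30–09:30, 09:50–10:00, 10:50–11:50, 14:00–16:00.
Carlos ∩ Mina: 14:00–16:00.
Windows ≥ 40 min: 14:00–16:00.
Latest start in the last window 14:00–16:00 is 16:00 − 40 min = 15:20.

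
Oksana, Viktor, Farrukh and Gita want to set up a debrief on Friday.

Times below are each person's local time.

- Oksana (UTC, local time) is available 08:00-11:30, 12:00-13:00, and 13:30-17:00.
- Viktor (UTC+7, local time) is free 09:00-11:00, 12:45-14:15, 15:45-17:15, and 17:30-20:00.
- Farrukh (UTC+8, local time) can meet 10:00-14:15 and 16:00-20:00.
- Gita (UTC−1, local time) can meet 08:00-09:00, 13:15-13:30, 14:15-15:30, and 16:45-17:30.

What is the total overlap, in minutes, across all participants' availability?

Oksana → UTC: 08:00–11:30, 12:00–13:00, 13:30–17:00.
Viktor → UTC: 02:00–04:00, 05:45–07:15, 08:45–10:15, 10:30–13:00.
Farrukh → UTC: 02:00–06:15, 08:00–12:00.
Gita → UTC: 09:00–10:00, 14:15–14:30, 15:15–16:30, 17:45–18:30.
Oksana ∩ Viktor: 08:45–10:15, 10:30–11:30, 12:00–13:00.
Oksana ∩ Viktor ∩ Farrukh: 08:45–10:15, 10:30–11:30.
Oksana ∩ Viktor ∩ Farrukh ∩ Gita: 09:00–10:00.
Total common minutes: 60.

60 minutes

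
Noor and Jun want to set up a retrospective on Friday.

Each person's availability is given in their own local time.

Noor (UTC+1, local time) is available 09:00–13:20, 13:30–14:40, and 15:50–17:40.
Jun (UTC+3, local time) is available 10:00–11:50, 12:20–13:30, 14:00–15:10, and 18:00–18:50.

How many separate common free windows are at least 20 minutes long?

4

Noor → UTC: 08:00–12:20, 12:30–13:40, 14:50–16:40.
Jun → UTC: 07:00–08:50, 09:20–10:30, 11:00–12:10, 15:00–15:50.
Noor ∩ Jun: 08:00–08:50, 09:20–10:30, 11:00–12:10, 15:00–15:50.
Windows ≥ 20 min: 08:00–08:50, 09:20–10:30, 11:00–12:10, 15:00–15:50.
That's 4 windows.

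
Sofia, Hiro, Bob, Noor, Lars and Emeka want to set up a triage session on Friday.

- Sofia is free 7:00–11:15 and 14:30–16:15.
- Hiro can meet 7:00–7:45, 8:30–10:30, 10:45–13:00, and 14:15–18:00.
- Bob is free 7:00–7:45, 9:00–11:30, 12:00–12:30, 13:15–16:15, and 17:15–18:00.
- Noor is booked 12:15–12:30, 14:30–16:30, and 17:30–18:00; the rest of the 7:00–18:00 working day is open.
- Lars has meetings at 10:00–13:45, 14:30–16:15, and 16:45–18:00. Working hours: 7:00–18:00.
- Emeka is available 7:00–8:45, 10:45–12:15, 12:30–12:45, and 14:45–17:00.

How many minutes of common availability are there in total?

Noor free within 07:00–18:00: 07:00–12:15, 12:30–14:30, 16:30–17:30.
Lars free within 07:00–18:00: 07:00–10:00, 13:45–14:30, 16:15–16:45.
Sofia ∩ Hiro: 07:00–07:45, 08:30–10:30, 10:45–11:15, 14:30–16:15.
Sofia ∩ Hiro ∩ Bob: 07:00–07:45, 09:00–10:30, 10:45–11:15, 14:30–16:15.
Sofia ∩ Hiro ∩ Bob ∩ Noor: 07:00–07:45, 09:00–10:30, 10:45–11:15.
Sofia ∩ Hiro ∩ Bob ∩ Noor ∩ Lars: 07:00–07:45, 09:00–10:00.
Sofia ∩ Hiro ∩ Bob ∩ Noor ∩ Lars ∩ Emeka: 07:00–07:45.
Total common minutes: 45.

45 minutes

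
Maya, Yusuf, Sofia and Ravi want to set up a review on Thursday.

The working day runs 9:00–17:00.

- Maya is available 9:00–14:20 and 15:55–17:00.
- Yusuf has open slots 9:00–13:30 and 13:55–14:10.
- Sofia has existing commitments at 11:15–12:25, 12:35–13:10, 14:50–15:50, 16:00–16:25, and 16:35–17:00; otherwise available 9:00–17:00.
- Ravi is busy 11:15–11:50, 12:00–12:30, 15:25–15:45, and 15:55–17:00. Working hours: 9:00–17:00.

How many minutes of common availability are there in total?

175 minutes

Sofia free within 09:00–17:00: 09:00–11:15, 12:25–12:35, 13:10–14:50, 15:50–16:00, 16:25–16:35.
Ravi free within 09:00–17:00: 09:00–11:15, 11:50–12:00, 12:30–15:25, 15:45–15:55.
Maya ∩ Yusuf: 09:00–13:30, 13:55–14:10.
Maya ∩ Yusuf ∩ Sofia: 09:00–11:15, 12:25–12:35, 13:10–13:30, 13:55–14:10.
Maya ∩ Yusuf ∩ Sofia ∩ Ravi: 09:00–11:15, 12:30–12:35, 13:10–13:30, 13:55–14:10.
Total common minutes: 135 + 5 + 20 + 15 = 175.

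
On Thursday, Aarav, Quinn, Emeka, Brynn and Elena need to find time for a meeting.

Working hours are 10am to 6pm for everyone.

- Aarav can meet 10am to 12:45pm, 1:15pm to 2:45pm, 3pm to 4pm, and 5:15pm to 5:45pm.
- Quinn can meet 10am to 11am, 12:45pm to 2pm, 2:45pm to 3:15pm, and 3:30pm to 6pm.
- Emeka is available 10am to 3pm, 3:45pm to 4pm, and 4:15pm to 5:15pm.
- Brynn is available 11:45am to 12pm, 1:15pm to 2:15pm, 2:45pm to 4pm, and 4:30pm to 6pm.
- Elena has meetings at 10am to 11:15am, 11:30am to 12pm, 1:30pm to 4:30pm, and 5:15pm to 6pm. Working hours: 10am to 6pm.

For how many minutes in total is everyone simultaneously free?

15 minutes

Elena free within 10:00–18:00: 11:15–11:30, 12:00–13:30, 16:30–17:15.
Aarav ∩ Quinn: 10:00–11:00, 13:15–14:00, 15:00–15:15, 15:30–16:00, 17:15–17:45.
Aarav ∩ Quinn ∩ Emeka: 10:00–11:00, 13:15–14:00, 15:45–16:00.
Aarav ∩ Quinn ∩ Emeka ∩ Brynn: 13:15–14:00, 15:45–16:00.
Aarav ∩ Quinn ∩ Emeka ∩ Brynn ∩ Elena: 13:15–13:30.
Total common minutes: 15.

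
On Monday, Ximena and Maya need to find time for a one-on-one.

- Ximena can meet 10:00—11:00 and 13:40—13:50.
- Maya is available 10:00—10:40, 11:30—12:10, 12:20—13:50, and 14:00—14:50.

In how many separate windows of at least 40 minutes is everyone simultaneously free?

1

Ximena ∩ Maya: 10:00–10:40, 13:40–13:50.
Windows ≥ 40 min: 10:00–10:40.
That's 1 window.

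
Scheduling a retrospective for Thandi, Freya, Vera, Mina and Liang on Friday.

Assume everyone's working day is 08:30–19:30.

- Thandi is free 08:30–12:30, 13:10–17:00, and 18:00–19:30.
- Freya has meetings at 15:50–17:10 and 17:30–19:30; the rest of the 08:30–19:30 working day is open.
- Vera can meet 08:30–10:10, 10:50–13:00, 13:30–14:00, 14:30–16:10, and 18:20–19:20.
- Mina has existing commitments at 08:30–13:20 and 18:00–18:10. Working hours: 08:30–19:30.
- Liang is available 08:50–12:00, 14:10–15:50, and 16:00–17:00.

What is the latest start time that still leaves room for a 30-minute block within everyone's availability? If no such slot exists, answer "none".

15:20

Freya free within 08:30–19:30: 08:30–15:50, 17:10–17:30.
Mina free within 08:30–19:30: 13:20–18:00, 18:10–19:30.
Thandi ∩ Freya: 08:30–12:30, 13:10–15:50.
Thandi ∩ Freya ∩ Vera: 08:30–10:10, 10:50–12:30, 13:30–14:00, 14:30–15:50.
Thandi ∩ Freya ∩ Vera ∩ Mina: 13:30–14:00, 14:30–15:50.
Thandi ∩ Freya ∩ Vera ∩ Mina ∩ Liang: 14:30–15:50.
Windows ≥ 30 min: 14:30–15:50.
Latest start in the last window 14:30–15:50 is 15:50 − 30 min = 15:20.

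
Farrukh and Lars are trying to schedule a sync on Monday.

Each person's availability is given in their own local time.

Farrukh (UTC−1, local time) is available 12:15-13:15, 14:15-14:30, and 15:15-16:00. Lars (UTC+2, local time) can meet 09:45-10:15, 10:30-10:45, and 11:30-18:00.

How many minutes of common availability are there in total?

75 minutes

Farrukh → UTC: 13:15–14:15, 15:15–15:30, 16:15–17:00.
Lars → UTC: 07:45–08:15, 08:30–08:45, 09:30–16:00.
Farrukh ∩ Lars: 13:15–14:15, 15:15–15:30.
Total common minutes: 60 + 15 = 75.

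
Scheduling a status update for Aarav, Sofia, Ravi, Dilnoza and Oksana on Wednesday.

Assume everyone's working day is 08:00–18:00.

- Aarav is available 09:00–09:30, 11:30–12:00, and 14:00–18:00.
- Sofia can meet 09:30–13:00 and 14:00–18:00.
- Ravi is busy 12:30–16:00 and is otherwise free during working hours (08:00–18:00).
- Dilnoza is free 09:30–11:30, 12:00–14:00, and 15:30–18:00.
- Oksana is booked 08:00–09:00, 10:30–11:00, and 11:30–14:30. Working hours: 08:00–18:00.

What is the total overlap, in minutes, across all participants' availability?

Ravi free within 08:00–18:00: 08:00–12:30, 16:00–18:00.
Oksana free within 08:00–18:00: 09:00–10:30, 11:00–11:30, 14:30–18:00.
Aarav ∩ Sofia: 11:30–12:00, 14:00–18:00.
Aarav ∩ Sofia ∩ Ravi: 11:30–12:00, 16:00–18:00.
Aarav ∩ Sofia ∩ Ravi ∩ Dilnoza: 16:00–18:00.
Aarav ∩ Sofia ∩ Ravi ∩ Dilnoza ∩ Oksana: 16:00–18:00.
Total common minutes: 120.

120 minutes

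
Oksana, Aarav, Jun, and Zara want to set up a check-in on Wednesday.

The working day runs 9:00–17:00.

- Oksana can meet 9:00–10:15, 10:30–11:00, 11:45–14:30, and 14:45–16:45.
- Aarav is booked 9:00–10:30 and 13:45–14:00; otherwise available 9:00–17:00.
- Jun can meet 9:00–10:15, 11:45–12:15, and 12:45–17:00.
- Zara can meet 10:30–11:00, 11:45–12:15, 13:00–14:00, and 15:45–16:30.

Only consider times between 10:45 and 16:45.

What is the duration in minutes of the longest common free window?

Aarav free within 09:00–17:00: 10:30–13:45, 14:00–17:00.
Oksana ∩ Aarav: 10:30–11:00, 11:45–13:45, 14:00–14:30, 14:45–16:45.
Oksana ∩ Aarav ∩ Jun: 11:45–12:15, 12:45–13:45, 14:00–14:30, 14:45–16:45.
Oksana ∩ Aarav ∩ Jun ∩ Zara: 11:45–12:15, 13:00–13:45, 15:45–16:30.
Restricted to 10:45–16:45: 11:45–12:15, 13:00–13:45, 15:45–16:30.
Common window lengths: 30, 45, 45 min; longest is 45.

45 minutes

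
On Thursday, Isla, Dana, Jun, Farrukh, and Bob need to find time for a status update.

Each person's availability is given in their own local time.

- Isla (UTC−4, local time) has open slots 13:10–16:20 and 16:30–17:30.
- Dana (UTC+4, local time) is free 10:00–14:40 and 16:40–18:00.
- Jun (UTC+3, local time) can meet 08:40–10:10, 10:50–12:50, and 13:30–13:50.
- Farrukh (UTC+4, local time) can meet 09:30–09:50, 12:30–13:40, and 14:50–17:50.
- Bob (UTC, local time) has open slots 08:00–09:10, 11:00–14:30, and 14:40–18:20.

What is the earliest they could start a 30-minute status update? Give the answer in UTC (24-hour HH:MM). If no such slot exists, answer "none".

Isla → UTC: 17:10–20:20, 20:30–21:30.
Dana → UTC: 06:00–10:40, 12:40–14:00.
Jun → UTC: 05:40–07:10, 07:50–09:50, 10:30–10:50.
Farrukh → UTC: 05:30–05:50, 08:30–09:40, 10:50–13:50.
Bob → UTC: 08:00–09:10, 11:00–14:30, 14:40–18:20.
Isla ∩ Dana: (none).
Isla ∩ Dana ∩ Jun: (none).
Isla ∩ Dana ∩ Jun ∩ Farrukh: (none).
Isla ∩ Dana ∩ Jun ∩ Farrukh ∩ Bob: (none).
Windows ≥ 30 min: (none).

none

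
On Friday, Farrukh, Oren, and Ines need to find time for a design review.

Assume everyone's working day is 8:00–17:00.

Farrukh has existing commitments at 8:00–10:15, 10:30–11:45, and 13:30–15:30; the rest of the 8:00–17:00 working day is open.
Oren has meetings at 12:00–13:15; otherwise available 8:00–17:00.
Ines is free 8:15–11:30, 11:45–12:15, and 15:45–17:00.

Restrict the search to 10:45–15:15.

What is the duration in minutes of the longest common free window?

15 minutes

Farrukh free within 08:00–17:00: 10:15–10:30, 11:45–13:30, 15:30–17:00.
Oren free within 08:00–17:00: 08:00–12:00, 13:15–17:00.
Farrukh ∩ Oren: 10:15–10:30, 11:45–12:00, 13:15–13:30, 15:30–17:00.
Farrukh ∩ Oren ∩ Ines: 10:15–10:30, 11:45–12:00, 15:45–17:00.
Restricted to 10:45–15:15: 11:45–12:00.
Single common window of 15 minutes.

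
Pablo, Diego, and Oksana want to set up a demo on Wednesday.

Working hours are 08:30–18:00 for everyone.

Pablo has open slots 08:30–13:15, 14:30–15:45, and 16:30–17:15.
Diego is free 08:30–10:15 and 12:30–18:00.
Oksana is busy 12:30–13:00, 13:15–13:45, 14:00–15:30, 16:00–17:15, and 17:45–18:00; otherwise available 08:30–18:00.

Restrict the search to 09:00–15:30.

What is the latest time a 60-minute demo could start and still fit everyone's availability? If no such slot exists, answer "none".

09:15

Oksana free within 08:30–18:00: 08:30–12:30, 13:00–13:15, 13:45–14:00, 15:30–16:00, 17:15–17:45.
Pablo ∩ Diego: 08:30–10:15, 12:30–13:15, 14:30–15:45, 16:30–17:15.
Pablo ∩ Diego ∩ Oksana: 08:30–10:15, 13:00–13:15, 15:30–15:45.
Restricted to 09:00–15:30: 09:00–10:15, 13:00–13:15.
Windows ≥ 60 min: 09:00–10:15.
Latest start in the last window 09:00–10:15 is 10:15 − 60 min = 09:15.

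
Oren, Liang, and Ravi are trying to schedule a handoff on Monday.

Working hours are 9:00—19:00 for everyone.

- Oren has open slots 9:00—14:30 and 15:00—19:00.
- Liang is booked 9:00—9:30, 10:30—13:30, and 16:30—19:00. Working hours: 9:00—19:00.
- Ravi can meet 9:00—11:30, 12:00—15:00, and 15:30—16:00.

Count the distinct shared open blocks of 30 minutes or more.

Liang free within 09:00–19:00: 09:30–10:30, 13:30–16:30.
Oren ∩ Liang: 09:30–10:30, 13:30–14:30, 15:00–16:30.
Oren ∩ Liang ∩ Ravi: 09:30–10:30, 13:30–14:30, 15:30–16:00.
Windows ≥ 30 min: 09:30–10:30, 13:30–14:30, 15:30–16:00.
That's 3 windows.

3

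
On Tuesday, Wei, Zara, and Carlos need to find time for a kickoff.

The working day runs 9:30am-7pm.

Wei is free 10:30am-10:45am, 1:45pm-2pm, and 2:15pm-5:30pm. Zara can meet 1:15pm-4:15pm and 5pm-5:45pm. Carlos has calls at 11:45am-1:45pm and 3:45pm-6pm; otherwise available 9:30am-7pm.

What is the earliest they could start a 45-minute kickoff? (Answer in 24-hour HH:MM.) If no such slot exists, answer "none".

14:15

Carlos free within 09:30–19:00: 09:30–11:45, 13:45–15:45, 18:00–19:00.
Wei ∩ Zara: 13:45–14:00, 14:15–16:15, 17:00–17:30.
Wei ∩ Zara ∩ Carlos: 13:45–14:00, 14:15–15:45.
Windows ≥ 45 min: 14:15–15:45.
Earliest such window starts at 14:15.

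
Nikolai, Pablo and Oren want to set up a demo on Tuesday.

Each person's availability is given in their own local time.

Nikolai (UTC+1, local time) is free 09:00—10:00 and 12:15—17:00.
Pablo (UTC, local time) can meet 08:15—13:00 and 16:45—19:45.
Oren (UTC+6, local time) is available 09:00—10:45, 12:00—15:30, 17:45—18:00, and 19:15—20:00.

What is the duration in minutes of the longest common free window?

Nikolai → UTC: 08:00–09:00, 11:15–16:00.
Pablo → UTC: 08:15–13:00, 16:45–19:45.
Oren → UTC: 03:00–04:45, 06:00–09:30, 11:45–12:00, 13:15–14:00.
Nikolai ∩ Pablo: 08:15–09:00, 11:15–13:00.
Nikolai ∩ Pablo ∩ Oren: 08:15–09:00, 11:45–12:00.
Common window lengths: 45, 15 min; longest is 45.

45 minutes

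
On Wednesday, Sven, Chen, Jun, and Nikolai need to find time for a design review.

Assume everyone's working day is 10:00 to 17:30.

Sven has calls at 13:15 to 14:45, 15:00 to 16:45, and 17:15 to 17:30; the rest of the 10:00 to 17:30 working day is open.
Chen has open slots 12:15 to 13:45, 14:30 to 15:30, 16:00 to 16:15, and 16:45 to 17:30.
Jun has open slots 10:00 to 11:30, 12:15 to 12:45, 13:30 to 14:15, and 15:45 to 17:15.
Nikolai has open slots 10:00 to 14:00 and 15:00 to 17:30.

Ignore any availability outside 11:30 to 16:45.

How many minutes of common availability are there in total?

30 minutes

Sven free within 10:00–17:30: 10:00–13:15, 14:45–15:00, 16:45–17:15.
Sven ∩ Chen: 12:15–13:15, 14:45–15:00, 16:45–17:15.
Sven ∩ Chen ∩ Jun: 12:15–12:45, 16:45–17:15.
Sven ∩ Chen ∩ Jun ∩ Nikolai: 12:15–12:45, 16:45–17:15.
Restricted to 11:30–16:45: 12:15–12:45.
Total common minutes: 30.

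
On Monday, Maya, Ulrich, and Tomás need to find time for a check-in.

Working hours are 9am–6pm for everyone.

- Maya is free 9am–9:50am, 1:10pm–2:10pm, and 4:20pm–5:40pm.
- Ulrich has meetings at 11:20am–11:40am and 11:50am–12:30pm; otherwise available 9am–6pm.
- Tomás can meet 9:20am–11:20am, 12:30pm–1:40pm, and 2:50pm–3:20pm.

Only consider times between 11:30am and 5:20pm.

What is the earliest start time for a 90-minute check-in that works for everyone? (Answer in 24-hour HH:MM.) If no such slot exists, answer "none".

none

Ulrich free within 09:00–18:00: 09:00–11:20, 11:40–11:50, 12:30–18:00.
Maya ∩ Ulrich: 09:00–09:50, 13:10–14:10, 16:20–17:40.
Maya ∩ Ulrich ∩ Tomás: 09:20–09:50, 13:10–13:40.
Restricted to 11:30–17:20: 13:10–13:40.
Windows ≥ 90 min: (none).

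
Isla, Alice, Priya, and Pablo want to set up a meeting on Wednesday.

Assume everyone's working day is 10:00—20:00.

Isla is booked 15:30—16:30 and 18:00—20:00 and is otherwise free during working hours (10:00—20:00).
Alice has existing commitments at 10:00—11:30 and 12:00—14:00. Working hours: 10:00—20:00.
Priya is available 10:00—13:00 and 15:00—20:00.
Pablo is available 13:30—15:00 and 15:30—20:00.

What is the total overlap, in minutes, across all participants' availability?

90 minutes

Isla free within 10:00–20:00: 10:00–15:30, 16:30–18:00.
Alice free within 10:00–20:00: 11:30–12:00, 14:00–20:00.
Isla ∩ Alice: 11:30–12:00, 14:00–15:30, 16:30–18:00.
Isla ∩ Alice ∩ Priya: 11:30–12:00, 15:00–15:30, 16:30–18:00.
Isla ∩ Alice ∩ Priya ∩ Pablo: 16:30–18:00.
Total common minutes: 90.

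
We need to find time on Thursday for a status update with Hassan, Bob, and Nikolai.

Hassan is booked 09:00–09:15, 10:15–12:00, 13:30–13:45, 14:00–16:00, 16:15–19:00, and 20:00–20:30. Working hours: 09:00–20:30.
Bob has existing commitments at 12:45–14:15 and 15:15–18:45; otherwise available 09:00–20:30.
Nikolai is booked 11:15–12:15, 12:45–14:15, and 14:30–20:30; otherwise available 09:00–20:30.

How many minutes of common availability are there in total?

Hassan free within 09:00–20:30: 09:15–10:15, 12:00–13:30, 13:45–14:00, 16:00–16:15, 19:00–20:00.
Bob free within 09:00–20:30: 09:00–12:45, 14:15–15:15, 18:45–20:30.
Nikolai free within 09:00–20:30: 09:00–11:15, 12:15–12:45, 14:15–14:30.
Hassan ∩ Bob: 09:15–10:15, 12:00–12:45, 19:00–20:00.
Hassan ∩ Bob ∩ Nikolai: 09:15–10:15, 12:15–12:45.
Total common minutes: 60 + 30 = 90.

90 minutes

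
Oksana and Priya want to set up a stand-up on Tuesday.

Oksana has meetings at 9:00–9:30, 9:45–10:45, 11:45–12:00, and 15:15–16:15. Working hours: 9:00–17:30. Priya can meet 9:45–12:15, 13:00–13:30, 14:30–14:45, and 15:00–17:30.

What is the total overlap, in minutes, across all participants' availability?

210 minutes

Oksana free within 09:00–17:30: 09:30–09:45, 10:45–11:45, 12:00–15:15, 16:15–17:30.
Oksana ∩ Priya: 10:45–11:45, 12:00–12:15, 13:00–13:30, 14:30–14:45, 15:00–15:15, 16:15–17:30.
Total common minutes: 60 + 15 + 30 + 15 + 15 + 75 = 210.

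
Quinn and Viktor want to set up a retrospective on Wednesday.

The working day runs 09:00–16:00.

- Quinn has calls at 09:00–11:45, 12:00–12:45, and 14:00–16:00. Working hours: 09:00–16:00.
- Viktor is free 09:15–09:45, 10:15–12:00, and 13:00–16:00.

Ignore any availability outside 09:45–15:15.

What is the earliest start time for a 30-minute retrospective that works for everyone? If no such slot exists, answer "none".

Quinn free within 09:00–16:00: 11:45–12:00, 12:45–14:00.
Quinn ∩ Viktor: 11:45–12:00, 13:00–14:00.
Restricted to 09:45–15:15: 11:45–12:00, 13:00–14:00.
Windows ≥ 30 min: 13:00–14:00.
Earliest such window starts at 13:00.

13:00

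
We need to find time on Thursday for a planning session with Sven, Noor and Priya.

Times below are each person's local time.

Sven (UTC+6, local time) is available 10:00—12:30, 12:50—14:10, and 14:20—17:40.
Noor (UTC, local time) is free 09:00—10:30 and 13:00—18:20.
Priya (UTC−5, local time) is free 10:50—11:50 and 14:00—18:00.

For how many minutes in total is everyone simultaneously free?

Sven → UTC: 04:00–06:30, 06:50–08:10, 08:20–11:40.
Noor → UTC: 09:00–10:30, 13:00–18:20.
Priya → UTC: 15:50–16:50, 19:00–23:00.
Sven ∩ Noor: 09:00–10:30.
Sven ∩ Noor ∩ Priya: (none).
Total common minutes: 0.

0 minutes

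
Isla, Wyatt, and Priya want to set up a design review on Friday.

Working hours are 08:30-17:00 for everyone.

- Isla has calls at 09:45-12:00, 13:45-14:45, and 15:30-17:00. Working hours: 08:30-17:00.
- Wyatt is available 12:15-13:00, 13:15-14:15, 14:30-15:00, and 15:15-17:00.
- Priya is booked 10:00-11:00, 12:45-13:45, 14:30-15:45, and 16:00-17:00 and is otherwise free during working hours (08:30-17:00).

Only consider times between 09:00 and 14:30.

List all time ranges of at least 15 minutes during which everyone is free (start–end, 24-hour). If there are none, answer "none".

12:15–12:45

Isla free within 08:30–17:00: 08:30–09:45, 12:00–13:45, 14:45–15:30.
Priya free within 08:30–17:00: 08:30–10:00, 11:00–12:45, 13:45–14:30, 15:45–16:00.
Isla ∩ Wyatt: 12:15–13:00, 13:15–13:45, 14:45–15:00, 15:15–15:30.
Isla ∩ Wyatt ∩ Priya: 12:15–12:45.
Restricted to 09:00–14:30: 12:15–12:45.
Windows ≥ 15 min: 12:15–12:45.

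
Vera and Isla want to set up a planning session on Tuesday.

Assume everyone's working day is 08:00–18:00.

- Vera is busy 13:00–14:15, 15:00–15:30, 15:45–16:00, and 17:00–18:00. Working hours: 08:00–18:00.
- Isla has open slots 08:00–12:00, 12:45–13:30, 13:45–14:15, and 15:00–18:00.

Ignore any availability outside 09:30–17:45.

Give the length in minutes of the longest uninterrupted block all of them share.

150 minutes

Vera free within 08:00–18:00: 08:00–13:00, 14:15–15:00, 15:30–15:45, 16:00–17:00.
Vera ∩ Isla: 08:00–12:00, 12:45–13:00, 15:30–15:45, 16:00–17:00.
Restricted to 09:30–17:45: 09:30–12:00, 12:45–13:00, 15:30–15:45, 16:00–17:00.
Common window lengths: 150, 15, 15, 60 min; longest is 150.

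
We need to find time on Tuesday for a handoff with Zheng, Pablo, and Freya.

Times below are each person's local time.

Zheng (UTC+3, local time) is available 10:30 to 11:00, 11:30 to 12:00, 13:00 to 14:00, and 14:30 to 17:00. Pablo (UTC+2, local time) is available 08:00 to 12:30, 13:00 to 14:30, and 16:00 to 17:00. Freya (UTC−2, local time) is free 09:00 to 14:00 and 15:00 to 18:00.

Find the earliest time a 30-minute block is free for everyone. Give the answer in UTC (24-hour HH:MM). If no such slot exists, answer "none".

Zheng → UTC: 07:30–08:00, 08:30–09:00, 10:00–11:00, 11:30–14:00.
Pablo → UTC: 06:00–10:30, 11:00–12:30, 14:00–15:00.
Freya → UTC: 11:00–16:00, 17:00–20:00.
Zheng ∩ Pablo: 07:30–08:00, 08:30–09:00, 10:00–10:30, 11:30–12:30.
Zheng ∩ Pablo ∩ Freya: 11:30–12:30.
Windows ≥ 30 min: 11:30–12:30.
Earliest such window starts at 11:30.

11:30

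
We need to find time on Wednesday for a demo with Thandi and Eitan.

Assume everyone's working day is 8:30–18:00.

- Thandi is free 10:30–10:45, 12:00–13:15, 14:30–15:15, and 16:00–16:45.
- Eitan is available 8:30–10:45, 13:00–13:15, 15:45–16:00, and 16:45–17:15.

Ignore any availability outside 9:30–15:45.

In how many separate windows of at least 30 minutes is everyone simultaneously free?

Thandi ∩ Eitan: 10:30–10:45, 13:00–13:15.
Restricted to 09:30–15:45: 10:30–10:45, 13:00–13:15.
Windows ≥ 30 min: (none).
That's 0 windows.

0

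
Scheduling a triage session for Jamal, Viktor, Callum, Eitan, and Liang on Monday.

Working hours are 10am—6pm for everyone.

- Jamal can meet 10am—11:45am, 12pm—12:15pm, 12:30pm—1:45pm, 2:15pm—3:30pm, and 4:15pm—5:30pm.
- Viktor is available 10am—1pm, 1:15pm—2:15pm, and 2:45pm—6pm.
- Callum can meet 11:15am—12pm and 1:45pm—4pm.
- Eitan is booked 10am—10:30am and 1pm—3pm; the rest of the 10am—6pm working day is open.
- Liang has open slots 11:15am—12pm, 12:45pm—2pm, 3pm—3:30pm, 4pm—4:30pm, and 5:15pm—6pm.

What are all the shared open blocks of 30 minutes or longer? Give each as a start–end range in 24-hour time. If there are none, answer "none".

11:15–11:45, 15:00–15:30

Eitan free within 10:00–18:00: 10:30–13:00, 15:00–18:00.
Jamal ∩ Viktor: 10:00–11:45, 12:00–12:15, 12:30–13:00, 13:15–13:45, 14:45–15:30, 16:15–17:30.
Jamal ∩ Viktor ∩ Callum: 11:15–11:45, 14:45–15:30.
Jamal ∩ Viktor ∩ Callum ∩ Eitan: 11:15–11:45, 15:00–15:30.
Jamal ∩ Viktor ∩ Callum ∩ Eitan ∩ Liang: 11:15–11:45, 15:00–15:30.
Windows ≥ 30 min: 11:15–11:45, 15:00–15:30.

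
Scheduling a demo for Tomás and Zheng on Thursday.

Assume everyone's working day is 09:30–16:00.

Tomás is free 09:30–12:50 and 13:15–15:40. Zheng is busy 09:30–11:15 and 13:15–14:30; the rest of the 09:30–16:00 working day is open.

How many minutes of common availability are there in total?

Zheng free within 09:30–16:00: 11:15–13:15, 14:30–16:00.
Tomás ∩ Zheng: 11:15–12:50, 14:30–15:40.
Total common minutes: 95 + 70 = 165.

165 minutes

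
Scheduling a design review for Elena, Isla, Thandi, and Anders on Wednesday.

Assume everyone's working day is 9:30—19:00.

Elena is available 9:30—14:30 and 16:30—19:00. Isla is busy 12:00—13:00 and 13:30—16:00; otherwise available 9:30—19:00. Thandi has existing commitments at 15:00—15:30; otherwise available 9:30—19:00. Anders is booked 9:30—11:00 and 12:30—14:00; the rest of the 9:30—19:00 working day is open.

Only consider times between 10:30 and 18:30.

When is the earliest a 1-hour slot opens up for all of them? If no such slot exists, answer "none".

11:00

Isla free within 09:30–19:00: 09:30–12:00, 13:00–13:30, 16:00–19:00.
Thandi free within 09:30–19:00: 09:30–15:00, 15:30–19:00.
Anders free within 09:30–19:00: 11:00–12:30, 14:00–19:00.
Elena ∩ Isla: 09:30–12:00, 13:00–13:30, 16:30–19:00.
Elena ∩ Isla ∩ Thandi: 09:30–12:00, 13:00–13:30, 16:30–19:00.
Elena ∩ Isla ∩ Thandi ∩ Anders: 11:00–12:00, 16:30–19:00.
Restricted to 10:30–18:30: 11:00–12:00, 16:30–18:30.
Windows ≥ 60 min: 11:00–12:00, 16:30–18:30.
Earliest such window starts at 11:00.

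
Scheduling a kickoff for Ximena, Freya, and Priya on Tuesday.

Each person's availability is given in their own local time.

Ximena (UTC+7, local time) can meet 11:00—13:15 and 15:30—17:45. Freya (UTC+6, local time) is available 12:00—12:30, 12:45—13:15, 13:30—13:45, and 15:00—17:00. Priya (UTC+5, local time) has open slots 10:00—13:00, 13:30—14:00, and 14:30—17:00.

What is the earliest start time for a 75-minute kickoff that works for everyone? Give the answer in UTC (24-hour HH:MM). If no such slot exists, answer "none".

09:30

Ximena → UTC: 04:00–06:15, 08:30–10:45.
Freya → UTC: 06:00–06:30, 06:45–07:15, 07:30–07:45, 09:00–11:00.
Priya → UTC: 05:00–08:00, 08:30–09:00, 09:30–12:00.
Ximena ∩ Freya: 06:00–06:15, 09:00–10:45.
Ximena ∩ Freya ∩ Priya: 06:00–06:15, 09:30–10:45.
Windows ≥ 75 min: 09:30–10:45.
Earliest such window starts at 09:30.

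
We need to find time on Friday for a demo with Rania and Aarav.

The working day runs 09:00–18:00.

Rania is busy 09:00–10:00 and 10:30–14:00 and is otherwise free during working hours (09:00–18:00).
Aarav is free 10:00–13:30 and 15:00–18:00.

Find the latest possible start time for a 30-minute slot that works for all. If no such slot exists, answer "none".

Rania free within 09:00–18:00: 10:00–10:30, 14:00–18:00.
Rania ∩ Aarav: 10:00–10:30, 15:00–18:00.
Windows ≥ 30 min: 10:00–10:30, 15:00–18:00.
Latest start in the last window 15:00–18:00 is 18:00 − 30 min = 17:30.

17:30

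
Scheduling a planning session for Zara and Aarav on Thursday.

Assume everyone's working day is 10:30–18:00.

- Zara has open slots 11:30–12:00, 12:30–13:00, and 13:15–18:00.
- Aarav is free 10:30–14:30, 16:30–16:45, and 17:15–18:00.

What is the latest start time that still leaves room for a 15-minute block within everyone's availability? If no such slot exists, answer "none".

Zara ∩ Aarav: 11:30–12:00, 12:30–13:00, 13:15–14:30, 16:30–16:45, 17:15–18:00.
Windows ≥ 15 min: 11:30–12:00, 12:30–13:00, 13:15–14:30, 16:30–16:45, 17:15–18:00.
Latest start in the last window 17:15–18:00 is 18:00 − 15 min = 17:45.

17:45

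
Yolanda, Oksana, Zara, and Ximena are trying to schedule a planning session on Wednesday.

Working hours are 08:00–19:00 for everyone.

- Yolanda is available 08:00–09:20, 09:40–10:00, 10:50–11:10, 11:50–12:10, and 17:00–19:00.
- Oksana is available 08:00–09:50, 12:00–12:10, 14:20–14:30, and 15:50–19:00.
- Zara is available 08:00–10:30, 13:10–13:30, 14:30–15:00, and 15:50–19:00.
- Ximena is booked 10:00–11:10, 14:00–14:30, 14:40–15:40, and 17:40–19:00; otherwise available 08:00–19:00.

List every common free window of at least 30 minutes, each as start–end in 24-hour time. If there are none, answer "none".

Ximena free within 08:00–19:00: 08:00–10:00, 11:10–14:00, 14:30–14:40, 15:40–17:40.
Yolanda ∩ Oksana: 08:00–09:20, 09:40–09:50, 12:00–12:10, 17:00–19:00.
Yolanda ∩ Oksana ∩ Zara: 08:00–09:20, 09:40–09:50, 17:00–19:00.
Yolanda ∩ Oksana ∩ Zara ∩ Ximena: 08:00–09:20, 09:40–09:50, 17:00–17:40.
Windows ≥ 30 min: 08:00–09:20, 17:00–17:40.

08:00–09:20, 17:00–17:40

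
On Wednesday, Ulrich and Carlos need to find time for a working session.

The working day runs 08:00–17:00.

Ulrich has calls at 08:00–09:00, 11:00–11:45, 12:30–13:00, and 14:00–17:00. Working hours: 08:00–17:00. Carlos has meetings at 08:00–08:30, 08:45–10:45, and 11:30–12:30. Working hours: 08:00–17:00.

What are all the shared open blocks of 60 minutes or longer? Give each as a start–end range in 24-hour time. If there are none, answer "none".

13:00–14:00

Ulrich free within 08:00–17:00: 09:00–11:00, 11:45–12:30, 13:00–14:00.
Carlos free within 08:00–17:00: 08:30–08:45, 10:45–11:30, 12:30–17:00.
Ulrich ∩ Carlos: 10:45–11:00, 13:00–14:00.
Windows ≥ 60 min: 13:00–14:00.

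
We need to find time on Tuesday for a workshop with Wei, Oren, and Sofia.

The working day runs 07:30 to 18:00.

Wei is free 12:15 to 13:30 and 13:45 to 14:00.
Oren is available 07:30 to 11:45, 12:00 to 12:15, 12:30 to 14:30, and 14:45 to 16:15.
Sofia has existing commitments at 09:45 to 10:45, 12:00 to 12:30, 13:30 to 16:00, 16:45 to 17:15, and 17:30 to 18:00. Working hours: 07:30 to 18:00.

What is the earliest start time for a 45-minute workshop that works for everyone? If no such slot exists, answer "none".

12:30

Sofia free within 07:30–18:00: 07:30–09:45, 10:45–12:00, 12:30–13:30, 16:00–16:45, 17:15–17:30.
Wei ∩ Oren: 12:30–13:30, 13:45–14:00.
Wei ∩ Oren ∩ Sofia: 12:30–13:30.
Windows ≥ 45 min: 12:30–13:30.
Earliest such window starts at 12:30.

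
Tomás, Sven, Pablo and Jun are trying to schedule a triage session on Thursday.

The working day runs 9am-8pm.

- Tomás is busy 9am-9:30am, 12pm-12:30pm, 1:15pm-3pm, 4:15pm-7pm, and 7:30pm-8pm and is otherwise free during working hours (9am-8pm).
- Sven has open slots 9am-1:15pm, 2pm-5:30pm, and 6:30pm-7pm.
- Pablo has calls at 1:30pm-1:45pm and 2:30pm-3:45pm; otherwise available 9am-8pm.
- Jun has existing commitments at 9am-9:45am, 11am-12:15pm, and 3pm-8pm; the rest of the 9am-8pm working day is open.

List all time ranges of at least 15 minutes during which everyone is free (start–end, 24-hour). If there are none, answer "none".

Tomás free within 09:00–20:00: 09:30–12:00, 12:30–13:15, 15:00–16:15, 19:00–19:30.
Pablo free within 09:00–20:00: 09:00–13:30, 13:45–14:30, 15:45–20:00.
Jun free within 09:00–20:00: 09:45–11:00, 12:15–15:00.
Tomás ∩ Sven: 09:30–12:00, 12:30–13:15, 15:00–16:15.
Tomás ∩ Sven ∩ Pablo: 09:30–12:00, 12:30–13:15, 15:45–16:15.
Tomás ∩ Sven ∩ Pablo ∩ Jun: 09:45–11:00, 12:30–13:15.
Windows ≥ 15 min: 09:45–11:00, 12:30–13:15.

09:45–11:00, 12:30–13:15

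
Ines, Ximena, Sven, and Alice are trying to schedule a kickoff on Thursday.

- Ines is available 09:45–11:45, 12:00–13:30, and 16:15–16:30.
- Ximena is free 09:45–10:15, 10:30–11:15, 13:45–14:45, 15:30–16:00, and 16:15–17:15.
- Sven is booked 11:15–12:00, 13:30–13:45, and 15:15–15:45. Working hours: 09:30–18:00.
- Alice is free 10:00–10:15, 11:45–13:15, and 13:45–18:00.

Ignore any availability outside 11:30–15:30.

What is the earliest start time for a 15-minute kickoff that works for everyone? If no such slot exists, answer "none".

Sven free within 09:30–18:00: 09:30–11:15, 12:00–13:30, 13:45–15:15, 15:45–18:00.
Ines ∩ Ximena: 09:45–10:15, 10:30–11:15, 16:15–16:30.
Ines ∩ Ximena ∩ Sven: 09:45–10:15, 10:30–11:15, 16:15–16:30.
Ines ∩ Ximena ∩ Sven ∩ Alice: 10:00–10:15, 16:15–16:30.
Restricted to 11:30–15:30: (none).
Windows ≥ 15 min: (none).

none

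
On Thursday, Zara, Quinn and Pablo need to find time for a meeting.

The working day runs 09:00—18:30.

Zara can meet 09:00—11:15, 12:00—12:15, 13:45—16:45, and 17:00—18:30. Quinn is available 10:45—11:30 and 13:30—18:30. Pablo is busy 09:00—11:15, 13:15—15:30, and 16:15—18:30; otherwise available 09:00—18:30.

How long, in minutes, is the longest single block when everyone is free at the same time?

45 minutes

Pablo free within 09:00–18:30: 11:15–13:15, 15:30–16:15.
Zara ∩ Quinn: 10:45–11:15, 13:45–16:45, 17:00–18:30.
Zara ∩ Quinn ∩ Pablo: 15:30–16:15.
Single common window of 45 minutes.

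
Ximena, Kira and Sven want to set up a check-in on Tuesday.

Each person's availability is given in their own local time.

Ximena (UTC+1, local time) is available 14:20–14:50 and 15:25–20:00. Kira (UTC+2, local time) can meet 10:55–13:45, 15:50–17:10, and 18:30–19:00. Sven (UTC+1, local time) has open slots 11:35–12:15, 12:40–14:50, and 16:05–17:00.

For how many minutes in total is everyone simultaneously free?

5 minutes

Ximena → UTC: 13:20–13:50, 14:25–19:00.
Kira → UTC: 08:55–11:45, 13:50–15:10, 16:30–17:00.
Sven → UTC: 10:35–11:15, 11:40–13:50, 15:05–16:00.
Ximena ∩ Kira: 14:25–15:10, 16:30–17:00.
Ximena ∩ Kira ∩ Sven: 15:05–15:10.
Total common minutes: 5.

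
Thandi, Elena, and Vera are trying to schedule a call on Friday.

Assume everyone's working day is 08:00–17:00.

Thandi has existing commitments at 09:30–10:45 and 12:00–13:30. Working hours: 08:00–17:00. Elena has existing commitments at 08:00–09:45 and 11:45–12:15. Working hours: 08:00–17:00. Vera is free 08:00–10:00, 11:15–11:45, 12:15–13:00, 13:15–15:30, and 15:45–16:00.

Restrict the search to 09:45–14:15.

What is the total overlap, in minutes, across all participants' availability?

75 minutes

Thandi free within 08:00–17:00: 08:00–09:30, 10:45–12:00, 13:30–17:00.
Elena free within 08:00–17:00: 09:45–11:45, 12:15–17:00.
Thandi ∩ Elena: 10:45–11:45, 13:30–17:00.
Thandi ∩ Elena ∩ Vera: 11:15–11:45, 13:30–15:30, 15:45–16:00.
Restricted to 09:45–14:15: 11:15–11:45, 13:30–14:15.
Total common minutes: 30 + 45 = 75.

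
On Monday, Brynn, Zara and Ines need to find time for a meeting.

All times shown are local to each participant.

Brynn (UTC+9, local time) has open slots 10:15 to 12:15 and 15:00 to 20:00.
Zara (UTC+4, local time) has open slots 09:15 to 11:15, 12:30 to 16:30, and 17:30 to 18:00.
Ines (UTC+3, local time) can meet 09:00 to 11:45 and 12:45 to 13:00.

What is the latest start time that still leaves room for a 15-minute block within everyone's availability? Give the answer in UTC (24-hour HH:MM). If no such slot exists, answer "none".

09:45

Brynn → UTC: 01:15–03:15, 06:00–11:00.
Zara → UTC: 05:15–07:15, 08:30–12:30, 13:30–14:00.
Ines → UTC: 06:00–08:45, 09:45–10:00.
Brynn ∩ Zara: 06:00–07:15, 08:30–11:00.
Brynn ∩ Zara ∩ Ines: 06:00–07:15, 08:30–08:45, 09:45–10:00.
Windows ≥ 15 min: 06:00–07:15, 08:30–08:45, 09:45–10:00.
Latest start in the last window 09:45–10:00 is 10:00 − 15 min = 09:45.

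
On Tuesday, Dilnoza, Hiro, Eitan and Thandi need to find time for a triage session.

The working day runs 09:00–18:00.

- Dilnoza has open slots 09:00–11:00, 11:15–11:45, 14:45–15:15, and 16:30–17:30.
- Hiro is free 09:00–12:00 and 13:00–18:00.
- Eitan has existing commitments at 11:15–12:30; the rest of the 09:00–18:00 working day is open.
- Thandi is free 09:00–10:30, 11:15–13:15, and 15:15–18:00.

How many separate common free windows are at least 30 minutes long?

Eitan free within 09:00–18:00: 09:00–11:15, 12:30–18:00.
Dilnoza ∩ Hiro: 09:00–11:00, 11:15–11:45, 14:45–15:15, 16:30–17:30.
Dilnoza ∩ Hiro ∩ Eitan: 09:00–11:00, 14:45–15:15, 16:30–17:30.
Dilnoza ∩ Hiro ∩ Eitan ∩ Thandi: 09:00–10:30, 16:30–17:30.
Windows ≥ 30 min: 09:00–10:30, 16:30–17:30.
That's 2 windows.

2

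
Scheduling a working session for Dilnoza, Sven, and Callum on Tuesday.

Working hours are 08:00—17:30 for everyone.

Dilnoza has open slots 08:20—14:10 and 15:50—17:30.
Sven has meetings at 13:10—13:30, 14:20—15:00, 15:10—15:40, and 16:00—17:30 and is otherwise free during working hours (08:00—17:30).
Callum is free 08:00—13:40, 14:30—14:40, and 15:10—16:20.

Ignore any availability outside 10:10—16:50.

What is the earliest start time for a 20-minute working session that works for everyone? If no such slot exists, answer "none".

10:10

Sven free within 08:00–17:30: 08:00–13:10, 13:30–14:20, 15:00–15:10, 15:40–16:00.
Dilnoza ∩ Sven: 08:20–13:10, 13:30–14:10, 15:50–16:00.
Dilnoza ∩ Sven ∩ Callum: 08:20–13:10, 13:30–13:40, 15:50–16:00.
Restricted to 10:10–16:50: 10:10–13:10, 13:30–13:40, 15:50–16:00.
Windows ≥ 20 min: 10:10–13:10.
Earliest such window starts at 10:10.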